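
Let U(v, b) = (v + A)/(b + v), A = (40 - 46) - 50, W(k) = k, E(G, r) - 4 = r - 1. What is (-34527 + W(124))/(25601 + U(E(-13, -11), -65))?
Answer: -2511419/1868937 ≈ -1.3438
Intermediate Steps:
E(G, r) = 3 + r (E(G, r) = 4 + (r - 1) = 4 + (-1 + r) = 3 + r)
A = -56 (A = -6 - 50 = -56)
U(v, b) = (-56 + v)/(b + v) (U(v, b) = (v - 56)/(b + v) = (-56 + v)/(b + v))
(-34527 + W(124))/(25601 + U(E(-13, -11), -65)) = (-34527 + 124)/(25601 + (-56 + (3 - 11))/(-65 + (3 - 11))) = -34403/(25601 + (-56 - 8)/(-65 - 8)) = -34403/(25601 - 64/(-73)) = -34403/(25601 - 1/73*(-64)) = -34403/(25601 + 64/73) = -34403/1868937/73 = -34403*73/1868937 = -2511419/1868937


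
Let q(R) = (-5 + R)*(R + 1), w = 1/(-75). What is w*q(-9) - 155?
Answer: -11737/75 ≈ -156.49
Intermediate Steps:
w = -1/75 ≈ -0.013333
q(R) = (1 + R)*(-5 + R) (q(R) = (-5 + R)*(1 + R) = (1 + R)*(-5 + R))
w*q(-9) - 155 = -(-5 + (-9)² - 4*(-9))/75 - 155 = -(-5 + 81 + 36)/75 - 155 = -1/75*112 - 155 = -112/75 - 155 = -11737/75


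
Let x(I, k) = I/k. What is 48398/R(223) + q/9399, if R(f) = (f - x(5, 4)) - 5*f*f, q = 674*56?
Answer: 11895459128/3113240169 ≈ 3.8209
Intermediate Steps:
q = 37744
R(f) = -5/4 + f - 5*f² (R(f) = (f - 5/4) - 5*f*f = (f - 5/4) - 5*f² = (-5/4 + f) - 5*f² = -5/4 + f - 5*f²)
48398/R(223) + q/9399 = 48398/(-5/4 + 223 - 5*223²) + 37744/9399 = 48398/(-5/4 + 223 - 5*49729) + 37744*(1/9399) = 48398/(-5/4 + 223 - 248645) + 37744/9399 = 48398/(-993693/4) + 37744/9399 = 48398*(-4/993693) + 37744/9399 = -193592/993693 + 37744/9399 = 11895459128/3113240169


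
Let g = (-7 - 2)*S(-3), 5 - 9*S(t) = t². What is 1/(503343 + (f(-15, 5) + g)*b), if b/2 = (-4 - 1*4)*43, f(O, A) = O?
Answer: 1/510911 ≈ 1.9573e-6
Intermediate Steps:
S(t) = 5/9 - t²/9
g = 4 (g = (-7 - 2)*(5/9 - ⅑*(-3)²) = -9*(5/9 - ⅑*9) = -9*(5/9 - 1) = -9*(-4/9) = 4)
b = -688 (b = 2*((-4 - 1*4)*43) = 2*((-4 - 4)*43) = 2*(-8*43) = 2*(-344) = -688)
1/(503343 + (f(-15, 5) + g)*b) = 1/(503343 + (-15 + 4)*(-688)) = 1/(503343 - 11*(-688)) = 1/(503343 + 7568) = 1/510911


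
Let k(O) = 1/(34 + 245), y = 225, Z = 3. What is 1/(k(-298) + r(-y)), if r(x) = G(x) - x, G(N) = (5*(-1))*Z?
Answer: 279/58591 ≈ 0.0047618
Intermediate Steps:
G(N) = -15 (G(N) = (5*(-1))*3 = -5*3 = -15)
k(O) = 1/279
r(x) = -15 - x
1/(k(-298) + r(-y)) = 1/(1/279 + (-15 - (-1)*225)) = 1/(1/279 + (-15 - 1*(-225))) = 1/(1/279 + (-15 + 225)) = 1/(1/279 + 210) = 1/(58591/279) = 279/58591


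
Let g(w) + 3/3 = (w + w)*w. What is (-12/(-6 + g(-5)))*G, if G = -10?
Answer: 120/43 ≈ 2.7907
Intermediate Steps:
g(w) = -1 + 2*w**2 (g(w) = -1 + (w + w)*w = -1 + (2*w)*w = -1 + 2*w**2)
(-12/(-6 + g(-5)))*G = (-12/(-6 + (-1 + 2*(-5)**2)))*(-10) = (-12/(-6 + (-1 + 2*25)))*(-10) = (-12/(-6 + (-1 + 50)))*(-10) = (-12/(-6 + 49))*(-10) = (-12/43)*(-10) = ((1/43)*(-12))*(-10) = -12/43*(-10) = 120/43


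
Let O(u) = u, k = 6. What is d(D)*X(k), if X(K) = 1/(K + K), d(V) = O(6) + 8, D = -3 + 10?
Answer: 7/6 ≈ 1.1667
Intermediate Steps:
D = 7
d(V) = 14 (d(V) = 6 + 8 = 14)
X(K) = 1/(2*K)
d(D)*X(k) = 14*((½)/6) = 14*((½)*(⅙)) = 14*(1/12) = 7/6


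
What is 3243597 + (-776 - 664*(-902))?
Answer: 3841749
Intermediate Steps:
3243597 + (-776 - 664*(-902)) = 3243597 + (-776 + 598928) = 3243597 + 598152 = 3841749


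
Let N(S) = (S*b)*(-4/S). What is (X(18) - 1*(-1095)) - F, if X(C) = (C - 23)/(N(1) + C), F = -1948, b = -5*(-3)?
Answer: 127811/42 ≈ 3043.1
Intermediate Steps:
b = 15
N(S) = -60 (N(S) = (S*15)*(-4/S) = (15*S)*(-4/S) = -60)
X(C) = (-23 + C)/(-60 + C) (X(C) = (C - 23)/(-60 + C) = (-23 + C)/(-60 + C))
(X(18) - 1*(-1095)) - F = ((-23 + 18)/(-60 + 18) - 1*(-1095)) - 1*(-1948) = (-5/(-42) + 1095) + 1948 = (-1/42*(-5) + 1095) + 1948 = (5/42 + 1095) + 1948 = 45995/42 + 1948 = 127811/42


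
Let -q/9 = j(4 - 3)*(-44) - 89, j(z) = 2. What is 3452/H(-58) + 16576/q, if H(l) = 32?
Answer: 1507367/12744 ≈ 118.28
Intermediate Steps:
q = 1593 (q = -9*(2*(-44) - 89) = -9*(-88 - 89) = -9*(-177) = 1593)
3452/H(-58) + 16576/q = 3452/32 + 16576/1593 = 3452*(1/32) + 16576*(1/1593) = 863/8 + 16576/1593 = 1507367/12744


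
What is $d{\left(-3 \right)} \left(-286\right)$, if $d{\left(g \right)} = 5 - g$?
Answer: $-2288$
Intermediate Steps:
$d{\left(-3 \right)} \left(-286\right) = \left(5 - -3\right) \left(-286\right) = \left(5 + 3\right) \left(-286\right) = 8 \left(-286\right) = -2288$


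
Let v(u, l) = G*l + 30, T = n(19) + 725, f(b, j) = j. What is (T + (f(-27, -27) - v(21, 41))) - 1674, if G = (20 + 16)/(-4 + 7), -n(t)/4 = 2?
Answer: -1506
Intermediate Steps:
n(t) = -8 (n(t) = -4*2 = -8)
G = 12 (G = 36/3 = 36*(1/3) = 12)
T = 717 (T = -8 + 725 = 717)
v(u, l) = 30 + 12*l (v(u, l) = 12*l + 30 = 30 + 12*l)
(T + (f(-27, -27) - v(21, 41))) - 1674 = (717 + (-27 - (30 + 12*41))) - 1674 = (717 + (-27 - (30 + 492))) - 1674 = (717 + (-27 - 1*522)) - 1674 = (717 + (-27 - 522)) - 1674 = (717 - 549) - 1674 = 168 - 1674 = -1506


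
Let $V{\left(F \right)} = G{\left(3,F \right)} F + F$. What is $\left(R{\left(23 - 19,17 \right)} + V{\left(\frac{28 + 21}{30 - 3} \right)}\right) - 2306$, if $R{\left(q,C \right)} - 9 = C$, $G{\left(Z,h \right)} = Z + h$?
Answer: $- \frac{1654427}{729} \approx -2269.4$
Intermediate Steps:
$R{\left(q,C \right)} = 9 + C$
$V{\left(F \right)} = F + F \left(3 + F\right)$ ($V{\left(F \right)} = \left(3 + F\right) F + F = F \left(3 + F\right) + F = F + F \left(3 + F\right)$)
$\left(R{\left(23 - 19,17 \right)} + V{\left(\frac{28 + 21}{30 - 3} \right)}\right) - 2306 = \left(\left(9 + 17\right) + \frac{28 + 21}{30 - 3} \left(4 + \frac{28 + 21}{30 - 3}\right)\right) - 2306 = \left(26 + \frac{49}{27} \left(4 + \frac{49}{27}\right)\right) - 2306 = \left(26 + 49 \cdot \frac{1}{27} \left(4 + 49 \cdot \frac{1}{27}\right)\right) - 2306 = \left(26 + \frac{49 \left(4 + \frac{49}{27}\right)}{27}\right) - 2306 = \left(26 + \frac{49}{27} \cdot \frac{157}{27}\right) - 2306 = \left(26 + \frac{7693}{729}\right) - 2306 = \frac{26647}{729} - 2306 = - \frac{1654427}{729}$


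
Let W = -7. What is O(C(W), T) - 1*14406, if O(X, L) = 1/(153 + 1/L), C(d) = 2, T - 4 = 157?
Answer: -354877243/24634 ≈ -14406.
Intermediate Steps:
T = 161 (T = 4 + 157 = 161)
O(C(W), T) - 1*14406 = 161/(1 + 153*161) - 1*14406 = 161/(1 + 24633) - 14406 = 161/24634 - 14406 = -354877243/24634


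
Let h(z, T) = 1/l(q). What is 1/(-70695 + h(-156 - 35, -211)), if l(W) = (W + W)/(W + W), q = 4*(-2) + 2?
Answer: -1/70694 ≈ -1.4145e-5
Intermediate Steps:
q = -6 (q = -8 + 2 = -6)
l(W) = 1 (l(W) = (2*W)/((2*W)) = (2*W)*(1/(2*W)) = 1)
h(z, T) = 1 (h(z, T) = 1/1 = 1)
1/(-70695 + h(-156 - 35, -211)) = 1/(-70695 + 1) = 1/(-70694) = -1/70694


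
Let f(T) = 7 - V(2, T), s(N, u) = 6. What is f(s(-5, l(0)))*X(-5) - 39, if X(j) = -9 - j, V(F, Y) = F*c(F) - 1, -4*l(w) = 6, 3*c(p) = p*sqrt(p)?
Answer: -71 + 16*sqrt(2)/3 ≈ -63.458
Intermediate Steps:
c(p) = p**(3/2)/3 (c(p) = (p*sqrt(p))/3 = p**(3/2)/3)
l(w) = -3/2 (l(w) = -1/4*6 = -3/2)
V(F, Y) = -1 + F**(5/2)/3 (V(F, Y) = F*(F**(3/2)/3) - 1 = F**(5/2)/3 - 1 = -1 + F**(5/2)/3)
f(T) = 8 - 4*sqrt(2)/3 (f(T) = 7 - (-1 + 2**(5/2)/3) = 7 - (-1 + (4*sqrt(2))/3) = 7 - (-1 + 4*sqrt(2)/3) = 7 + (1 - 4*sqrt(2)/3) = 8 - 4*sqrt(2)/3)
f(s(-5, l(0)))*X(-5) - 39 = (8 - 4*sqrt(2)/3)*(-9 - 1*(-5)) - 39 = (8 - 4*sqrt(2)/3)*(-9 + 5) - 39 = (8 - 4*sqrt(2)/3)*(-4) - 39 = (-32 + 16*sqrt(2)/3) - 39 = -71 + 16*sqrt(2)/3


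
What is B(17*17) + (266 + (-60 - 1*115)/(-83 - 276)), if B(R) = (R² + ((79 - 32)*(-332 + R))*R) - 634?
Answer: -179828669/359 ≈ -5.0092e+5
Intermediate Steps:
B(R) = -634 + R² + R*(-15604 + 47*R) (B(R) = (R² + (47*(-332 + R))*R) - 634 = (R² + (-15604 + 47*R)*R) - 634 = (R² + R*(-15604 + 47*R)) - 634 = -634 + R² + R*(-15604 + 47*R))
B(17*17) + (266 + (-60 - 1*115)/(-83 - 276)) = (-634 - 265268*17 + 48*(17*17)²) + (266 + (-60 - 1*115)/(-83 - 276)) = (-634 - 15604*289 + 48*289²) + (266 + (-60 - 115)/(-359)) = (-634 - 4509556 + 48*83521) + (266 - 1/359*(-175)) = (-634 - 4509556 + 4009008) + (266 + 175/359) = -501182 + 95669/359 = -179828669/359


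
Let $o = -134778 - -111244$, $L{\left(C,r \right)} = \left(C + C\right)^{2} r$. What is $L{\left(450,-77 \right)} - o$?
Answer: $-62346466$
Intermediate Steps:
$L{\left(C,r \right)} = 4 r C^{2}$ ($L{\left(C,r \right)} = \left(2 C\right)^{2} r = 4 C^{2} r = 4 r C^{2}$)
$o = -23534$ ($o = -134778 + 111244 = -23534$)
$L{\left(450,-77 \right)} - o = 4 \left(-77\right) 450^{2} - -23534 = 4 \left(-77\right) 202500 + 23534 = -62370000 + 23534 = -62346466$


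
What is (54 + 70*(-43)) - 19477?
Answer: -22433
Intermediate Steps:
(54 + 70*(-43)) - 19477 = (54 - 3010) - 19477 = -2956 - 19477 = -22433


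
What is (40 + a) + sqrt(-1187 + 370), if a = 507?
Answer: 547 + I*sqrt(817) ≈ 547.0 + 28.583*I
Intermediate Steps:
(40 + a) + sqrt(-1187 + 370) = (40 + 507) + sqrt(-1187 + 370) = 547 + sqrt(-817) = 547 + I*sqrt(817)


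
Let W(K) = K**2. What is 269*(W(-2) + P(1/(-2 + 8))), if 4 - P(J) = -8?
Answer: 4304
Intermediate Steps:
P(J) = 12 (P(J) = 4 - 1*(-8) = 4 + 8 = 12)
269*(W(-2) + P(1/(-2 + 8))) = 269*((-2)**2 + 12) = 269*(4 + 12) = 269*16 = 4304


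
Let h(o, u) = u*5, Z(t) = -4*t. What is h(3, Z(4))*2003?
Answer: -160240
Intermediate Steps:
h(o, u) = 5*u
h(3, Z(4))*2003 = (5*(-4*4))*2003 = (5*(-16))*2003 = -80*2003 = -160240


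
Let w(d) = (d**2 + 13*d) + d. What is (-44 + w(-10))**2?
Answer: 7056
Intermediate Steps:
w(d) = d**2 + 14*d
(-44 + w(-10))**2 = (-44 - 10*(14 - 10))**2 = (-44 - 10*4)**2 = (-44 - 40)**2 = (-84)**2 = 7056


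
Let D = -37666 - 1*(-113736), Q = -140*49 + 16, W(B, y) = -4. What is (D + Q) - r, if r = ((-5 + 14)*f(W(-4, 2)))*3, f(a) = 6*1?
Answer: 69064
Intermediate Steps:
f(a) = 6
Q = -6844 (Q = -6860 + 16 = -6844)
D = 76070 (D = -37666 + 113736 = 76070)
r = 162 (r = ((-5 + 14)*6)*3 = (9*6)*3 = 54*3 = 162)
(D + Q) - r = (76070 - 6844) - 1*162 = 69226 - 162 = 69064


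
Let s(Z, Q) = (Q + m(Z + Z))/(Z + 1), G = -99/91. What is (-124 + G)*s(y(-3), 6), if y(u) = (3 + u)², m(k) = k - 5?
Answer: -11383/91 ≈ -125.09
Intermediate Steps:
G = -99/91 (G = -99*1/91 = -99/91 ≈ -1.0879)
m(k) = -5 + k
s(Z, Q) = (-5 + Q + 2*Z)/(1 + Z) (s(Z, Q) = (Q + (-5 + (Z + Z)))/(Z + 1) = (Q + (-5 + 2*Z))/(1 + Z) = (-5 + Q + 2*Z)/(1 + Z))
(-124 + G)*s(y(-3), 6) = (-124 - 99/91)*((-5 + 6 + 2*(3 - 3)²)/(1 + (3 - 3)²)) = -11383*(-5 + 6 + 2*0²)/(91*(1 + 0²)) = -11383*(-5 + 6 + 2*0)/(91*(1 + 0)) = -11383*(-5 + 6 + 0)/(91*1) = -11383/91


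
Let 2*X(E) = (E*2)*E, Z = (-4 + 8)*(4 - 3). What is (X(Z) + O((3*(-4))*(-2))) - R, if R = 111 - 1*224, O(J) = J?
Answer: 153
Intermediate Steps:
Z = 4 (Z = 4*1 = 4)
X(E) = E² (X(E) = ((E*2)*E)/2 = ((2*E)*E)/2 = (2*E²)/2 = E²)
R = -113 (R = 111 - 224 = -113)
(X(Z) + O((3*(-4))*(-2))) - R = (4² + (3*(-4))*(-2)) - 1*(-113) = (16 - 12*(-2)) + 113 = (16 + 24) + 113 = 40 + 113 = 153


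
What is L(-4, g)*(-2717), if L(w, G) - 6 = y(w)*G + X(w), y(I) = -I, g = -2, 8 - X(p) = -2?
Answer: -21736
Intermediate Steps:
X(p) = 10 (X(p) = 8 - 1*(-2) = 8 + 2 = 10)
L(w, G) = 16 - G*w (L(w, G) = 6 + ((-w)*G + 10) = 6 + (-G*w + 10) = 6 + (10 - G*w) = 16 - G*w)
L(-4, g)*(-2717) = (16 - 1*(-2)*(-4))*(-2717) = (16 - 8)*(-2717) = 8*(-2717) = -21736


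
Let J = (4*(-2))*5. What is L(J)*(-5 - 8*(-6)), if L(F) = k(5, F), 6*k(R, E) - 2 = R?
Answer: 301/6 ≈ 50.167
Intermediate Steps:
J = -40 (J = -8*5 = -40)
k(R, E) = ⅓ + R/6
L(F) = 7/6 (L(F) = ⅓ + (⅙)*5 = ⅓ + ⅚ = 7/6)
L(J)*(-5 - 8*(-6)) = 7*(-5 - 8*(-6))/6 = 7*(-5 + 48)/6 = (7/6)*43 = 301/6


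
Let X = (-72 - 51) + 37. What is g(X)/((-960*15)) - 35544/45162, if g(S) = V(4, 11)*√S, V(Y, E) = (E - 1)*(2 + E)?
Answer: -5924/7527 - 13*I*√86/1440 ≈ -0.78703 - 0.08372*I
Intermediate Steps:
V(Y, E) = (-1 + E)*(2 + E)
X = -86 (X = -123 + 37 = -86)
g(S) = 130*√S (g(S) = (-2 + 11 + 11²)*√S = (-2 + 11 + 121)*√S = 130*√S)
g(X)/((-960*15)) - 35544/45162 = (130*√(-86))/((-960*15)) - 35544/45162 = (130*(I*√86))/(-14400) - 35544*1/45162 = (130*I*√86)*(-1/14400) - 5924/7527 = -13*I*√86/1440 - 5924/7527 = -5924/7527 - 13*I*√86/1440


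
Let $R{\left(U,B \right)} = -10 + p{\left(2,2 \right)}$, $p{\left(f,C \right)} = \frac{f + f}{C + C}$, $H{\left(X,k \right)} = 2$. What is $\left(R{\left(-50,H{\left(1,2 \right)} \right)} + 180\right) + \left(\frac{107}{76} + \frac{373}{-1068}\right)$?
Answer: $\frac{1745707}{10146} \approx 172.06$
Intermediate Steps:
$p{\left(f,C \right)} = \frac{f}{C}$ ($p{\left(f,C \right)} = \frac{2 f}{2 C} = 2 f \frac{1}{2 C} = \frac{f}{C}$)
$R{\left(U,B \right)} = -9$ ($R{\left(U,B \right)} = -10 + \frac{2}{2} = -10 + 2 \cdot \frac{1}{2} = -10 + 1 = -9$)
$\left(R{\left(-50,H{\left(1,2 \right)} \right)} + 180\right) + \left(\frac{107}{76} + \frac{373}{-1068}\right) = \left(-9 + 180\right) + \left(\frac{107}{76} + \frac{373}{-1068}\right) = 171 + \left(107 \cdot \frac{1}{76} + 373 \left(- \frac{1}{1068}\right)\right) = 171 + \left(\frac{107}{76} - \frac{373}{1068}\right) = 171 + \frac{10741}{10146} = \frac{1745707}{10146}$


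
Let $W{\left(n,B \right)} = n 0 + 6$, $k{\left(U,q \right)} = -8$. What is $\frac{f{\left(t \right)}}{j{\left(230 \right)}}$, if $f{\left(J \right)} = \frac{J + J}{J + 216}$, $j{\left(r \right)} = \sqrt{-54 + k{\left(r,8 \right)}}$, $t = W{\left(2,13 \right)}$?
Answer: $- \frac{i \sqrt{62}}{1147} \approx - 0.0068649 i$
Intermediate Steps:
$W{\left(n,B \right)} = 6$ ($W{\left(n,B \right)} = 0 + 6 = 6$)
$t = 6$
$j{\left(r \right)} = i \sqrt{62}$ ($j{\left(r \right)} = \sqrt{-54 - 8} = \sqrt{-62} = i \sqrt{62}$)
$f{\left(J \right)} = \frac{2 J}{216 + J}$
$\frac{f{\left(t \right)}}{j{\left(230 \right)}} = \frac{2 \cdot 6 \frac{1}{216 + 6}}{i \sqrt{62}} = 2 \cdot 6 \cdot \frac{1}{222} \left(- \frac{i \sqrt{62}}{62}\right) = \frac{2 \left(- \frac{i \sqrt{62}}{62}\right)}{37} = - \frac{i \sqrt{62}}{1147}$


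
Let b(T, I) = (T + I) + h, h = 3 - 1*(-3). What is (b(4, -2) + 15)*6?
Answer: 138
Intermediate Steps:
h = 6 (h = 3 + 3 = 6)
b(T, I) = 6 + I + T (b(T, I) = (T + I) + 6 = (I + T) + 6 = 6 + I + T)
(b(4, -2) + 15)*6 = ((6 - 2 + 4) + 15)*6 = (8 + 15)*6 = 23*6 = 138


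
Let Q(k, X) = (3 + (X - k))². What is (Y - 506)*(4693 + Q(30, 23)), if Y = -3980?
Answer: -21124574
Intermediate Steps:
Q(k, X) = (3 + X - k)²
(Y - 506)*(4693 + Q(30, 23)) = (-3980 - 506)*(4693 + (3 + 23 - 1*30)²) = -4486*(4693 + (3 + 23 - 30)²) = -4486*(4693 + (-4)²) = -4486*(4693 + 16) = -4486*4709 = -21124574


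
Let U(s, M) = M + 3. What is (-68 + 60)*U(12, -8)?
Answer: 40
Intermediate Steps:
U(s, M) = 3 + M
(-68 + 60)*U(12, -8) = (-68 + 60)*(3 - 8) = -8*(-5) = 40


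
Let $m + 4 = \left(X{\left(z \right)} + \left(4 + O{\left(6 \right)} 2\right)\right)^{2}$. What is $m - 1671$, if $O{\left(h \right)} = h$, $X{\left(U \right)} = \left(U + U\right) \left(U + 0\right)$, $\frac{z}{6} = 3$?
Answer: $439221$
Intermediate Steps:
$z = 18$ ($z = 6 \cdot 3 = 18$)
$X{\left(U \right)} = 2 U^{2}$ ($X{\left(U \right)} = 2 U U = 2 U^{2}$)
$m = 440892$ ($m = -4 + \left(2 \cdot 18^{2} + \left(4 + 6 \cdot 2\right)\right)^{2} = -4 + \left(2 \cdot 324 + \left(4 + 12\right)\right)^{2} = -4 + \left(648 + 16\right)^{2} = -4 + 664^{2} = -4 + 440896 = 440892$)
$m - 1671 = 440892 - 1671 = 439221$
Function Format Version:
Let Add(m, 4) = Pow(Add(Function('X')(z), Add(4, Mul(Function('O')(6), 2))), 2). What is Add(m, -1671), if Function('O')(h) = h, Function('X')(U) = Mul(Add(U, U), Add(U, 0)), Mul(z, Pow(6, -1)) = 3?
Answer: 439221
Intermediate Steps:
z = 18 (z = Mul(6, 3) = 18)
Function('X')(U) = Mul(2, Pow(U, 2)) (Function('X')(U) = Mul(Mul(2, U), U) = Mul(2, Pow(U, 2)))
m = 440892 (m = Add(-4, Pow(Add(Mul(2, Pow(18, 2)), Add(4, Mul(6, 2))), 2)) = Add(-4, Pow(Add(Mul(2, 324), Add(4, 12)), 2)) = Add(-4, Pow(Add(648, 16), 2)) = Add(-4, Pow(664, 2)) = Add(-4, 440896) = 440892)
Add(m, -1671) = Add(440892, -1671) = 439221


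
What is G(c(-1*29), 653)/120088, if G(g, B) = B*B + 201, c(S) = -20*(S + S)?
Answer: 213305/60044 ≈ 3.5525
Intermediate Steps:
c(S) = -40*S
G(g, B) = 201 + B² (G(g, B) = B² + 201 = 201 + B²)
G(c(-1*29), 653)/120088 = (201 + 653²)/120088 = (201 + 426409)*(1/120088) = 426610*(1/120088) = 213305/60044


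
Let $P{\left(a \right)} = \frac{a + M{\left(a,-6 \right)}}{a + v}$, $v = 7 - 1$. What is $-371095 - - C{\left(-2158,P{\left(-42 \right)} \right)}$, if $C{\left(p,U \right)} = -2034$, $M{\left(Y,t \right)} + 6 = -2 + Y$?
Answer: $-373129$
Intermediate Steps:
$v = 6$ ($v = 7 - 1 = 6$)
$M{\left(Y,t \right)} = -8 + Y$ ($M{\left(Y,t \right)} = -6 + \left(-2 + Y\right) = -8 + Y$)
$P{\left(a \right)} = \frac{-8 + 2 a}{6 + a}$ ($P{\left(a \right)} = \frac{a + \left(-8 + a\right)}{a + 6} = \frac{-8 + 2 a}{6 + a}$)
$-371095 - - C{\left(-2158,P{\left(-42 \right)} \right)} = -371095 - \left(-1\right) \left(-2034\right) = -371095 - 2034 = -373129$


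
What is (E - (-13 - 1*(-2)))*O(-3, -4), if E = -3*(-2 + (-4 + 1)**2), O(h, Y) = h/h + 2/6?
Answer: -40/3 ≈ -13.333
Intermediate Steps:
O(h, Y) = 4/3 (O(h, Y) = 1 + 2*(1/6) = 1 + 1/3 = 4/3)
E = -21 (E = -3*(-2 + (-3)**2) = -3*(-2 + 9) = -3*7 = -21)
(E - (-13 - 1*(-2)))*O(-3, -4) = (-21 - (-13 - 1*(-2)))*(4/3) = (-21 - (-13 + 2))*(4/3) = (-21 - 1*(-11))*(4/3) = (-21 + 11)*(4/3) = -10*4/3 = -40/3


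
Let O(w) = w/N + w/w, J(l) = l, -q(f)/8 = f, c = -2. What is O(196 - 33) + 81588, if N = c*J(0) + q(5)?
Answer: 3263397/40 ≈ 81585.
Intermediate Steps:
q(f) = -8*f
N = -40 (N = -2*0 - 8*5 = 0 - 40 = -40)
O(w) = 1 - w/40 (O(w) = w/(-40) + w/w = w*(-1/40) + 1 = -w/40 + 1 = 1 - w/40)
O(196 - 33) + 81588 = (1 - (196 - 33)/40) + 81588 = (1 - 1/40*163) + 81588 = (1 - 163/40) + 81588 = -123/40 + 81588 = 3263397/40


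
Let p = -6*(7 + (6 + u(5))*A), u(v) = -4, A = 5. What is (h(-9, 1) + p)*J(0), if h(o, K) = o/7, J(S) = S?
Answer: 0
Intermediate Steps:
h(o, K) = o/7 (h(o, K) = o*(⅐) = o/7)
p = -102 (p = -6*(7 + (6 - 4)*5) = -6*(7 + 2*5) = -6*(7 + 10) = -6*17 = -102)
(h(-9, 1) + p)*J(0) = ((⅐)*(-9) - 102)*0 = (-9/7 - 102)*0 = -723/7*0 = 0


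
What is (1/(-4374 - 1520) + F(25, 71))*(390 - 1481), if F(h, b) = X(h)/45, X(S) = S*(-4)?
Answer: 128616899/53046 ≈ 2424.6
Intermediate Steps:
X(S) = -4*S
F(h, b) = -4*h/45
(1/(-4374 - 1520) + F(25, 71))*(390 - 1481) = (1/(-4374 - 1520) - 4/45*25)*(390 - 1481) = (1/(-5894) - 20/9)*(-1091) = (-1/5894 - 20/9)*(-1091) = -117889/53046*(-1091) = 128616899/53046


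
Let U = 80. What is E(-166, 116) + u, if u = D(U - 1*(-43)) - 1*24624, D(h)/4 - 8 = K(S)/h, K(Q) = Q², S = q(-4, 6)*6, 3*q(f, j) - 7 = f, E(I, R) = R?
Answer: -1003468/41 ≈ -24475.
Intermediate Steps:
q(f, j) = 7/3 + f/3
S = 6 (S = (7/3 + (⅓)*(-4))*6 = (7/3 - 4/3)*6 = 1*6 = 6)
D(h) = 32 + 144/h (D(h) = 32 + 4*(6²/h) = 32 + 4*(36/h) = 32 + 144/h)
u = -1008224/41 (u = (32 + 144/(80 - 1*(-43))) - 1*24624 = (32 + 144/(80 + 43)) - 24624 = (32 + 144/123) - 24624 = (32 + 144*(1/123)) - 24624 = (32 + 48/41) - 24624 = 1360/41 - 24624 = -1008224/41 ≈ -24591.)
E(-166, 116) + u = 116 - 1008224/41 = -1003468/41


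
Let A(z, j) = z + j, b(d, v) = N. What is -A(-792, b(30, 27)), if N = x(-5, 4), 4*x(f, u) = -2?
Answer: 1585/2 ≈ 792.50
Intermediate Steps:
x(f, u) = -½ (x(f, u) = (¼)*(-2) = -½)
N = -½ ≈ -0.50000
b(d, v) = -½
A(z, j) = j + z
-A(-792, b(30, 27)) = -(-½ - 792) = -1*(-1585/2) = 1585/2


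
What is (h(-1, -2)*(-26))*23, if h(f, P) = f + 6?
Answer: -2990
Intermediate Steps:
h(f, P) = 6 + f
(h(-1, -2)*(-26))*23 = ((6 - 1)*(-26))*23 = (5*(-26))*23 = -130*23 = -2990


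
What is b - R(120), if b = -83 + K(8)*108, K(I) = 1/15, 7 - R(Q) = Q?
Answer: 186/5 ≈ 37.200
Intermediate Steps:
R(Q) = 7 - Q
K(I) = 1/15
b = -379/5 (b = -83 + (1/15)*108 = -83 + 36/5 = -379/5 ≈ -75.800)
b - R(120) = -379/5 - (7 - 1*120) = -379/5 - (7 - 120) = -379/5 - 1*(-113) = -379/5 + 113 = 186/5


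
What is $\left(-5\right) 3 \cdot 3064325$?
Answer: $-45964875$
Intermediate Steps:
$\left(-5\right) 3 \cdot 3064325 = \left(-15\right) 3064325 = -45964875$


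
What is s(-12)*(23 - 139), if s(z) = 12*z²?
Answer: -200448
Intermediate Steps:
s(-12)*(23 - 139) = (12*(-12)²)*(23 - 139) = (12*144)*(-116) = 1728*(-116) = -200448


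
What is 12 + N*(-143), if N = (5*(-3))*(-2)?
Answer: -4278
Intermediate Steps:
N = 30 (N = -15*(-2) = 30)
12 + N*(-143) = 12 + 30*(-143) = 12 - 4290 = -4278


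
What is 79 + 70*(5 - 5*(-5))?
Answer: 2179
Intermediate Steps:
79 + 70*(5 - 5*(-5)) = 79 + 70*(5 + 25) = 79 + 70*30 = 79 + 2100 = 2179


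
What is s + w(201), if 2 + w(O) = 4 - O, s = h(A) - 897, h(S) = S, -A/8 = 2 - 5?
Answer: -1072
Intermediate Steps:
A = 24 (A = -8*(2 - 5) = -8*(-3) = 24)
s = -873 (s = 24 - 897 = -873)
w(O) = 2 - O (w(O) = -2 + (4 - O) = 2 - O)
s + w(201) = -873 + (2 - 1*201) = -873 + (2 - 201) = -873 - 199 = -1072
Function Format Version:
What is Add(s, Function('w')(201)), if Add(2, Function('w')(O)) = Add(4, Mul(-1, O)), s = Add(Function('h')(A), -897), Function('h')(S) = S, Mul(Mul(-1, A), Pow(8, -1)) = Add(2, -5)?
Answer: -1072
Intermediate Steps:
A = 24 (A = Mul(-8, Add(2, -5)) = Mul(-8, -3) = 24)
s = -873 (s = Add(24, -897) = -873)
Function('w')(O) = Add(2, Mul(-1, O)) (Function('w')(O) = Add(-2, Add(4, Mul(-1, O))) = Add(2, Mul(-1, O)))
Add(s, Function('w')(201)) = Add(-873, Add(2, Mul(-1, 201))) = Add(-873, Add(2, -201)) = Add(-873, -199) = -1072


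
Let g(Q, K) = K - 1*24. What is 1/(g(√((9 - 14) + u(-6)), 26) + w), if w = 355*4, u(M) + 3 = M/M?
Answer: 1/1422 ≈ 0.00070324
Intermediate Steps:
u(M) = -2 (u(M) = -3 + M/M = -3 + 1 = -2)
w = 1420
g(Q, K) = -24 + K (g(Q, K) = K - 24 = -24 + K)
1/(g(√((9 - 14) + u(-6)), 26) + w) = 1/((-24 + 26) + 1420) = 1/(2 + 1420) = 1/1422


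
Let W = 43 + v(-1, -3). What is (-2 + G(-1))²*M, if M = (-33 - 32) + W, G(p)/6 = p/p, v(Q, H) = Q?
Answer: -368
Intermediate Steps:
W = 42 (W = 43 - 1 = 42)
G(p) = 6 (G(p) = 6*(p/p) = 6*1 = 6)
M = -23 (M = (-33 - 32) + 42 = -65 + 42 = -23)
(-2 + G(-1))²*M = (-2 + 6)²*(-23) = 4²*(-23) = 16*(-23) = -368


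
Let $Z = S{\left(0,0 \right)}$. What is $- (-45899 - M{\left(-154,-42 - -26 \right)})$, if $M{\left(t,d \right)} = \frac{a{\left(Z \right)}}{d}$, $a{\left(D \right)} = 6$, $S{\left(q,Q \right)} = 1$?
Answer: $\frac{367189}{8} \approx 45899.0$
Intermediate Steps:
$Z = 1$
$M{\left(t,d \right)} = \frac{6}{d}$
$- (-45899 - M{\left(-154,-42 - -26 \right)}) = - (-45899 - \frac{6}{-42 - -26}) = - (-45899 - \frac{6}{-42 + 26}) = - (-45899 - \frac{6}{-16}) = - (-45899 - 6 \left(- \frac{1}{16}\right)) = - (-45899 - - \frac{3}{8}) = - (-45899 + \frac{3}{8}) = \left(-1\right) \left(- \frac{367189}{8}\right) = \frac{367189}{8}$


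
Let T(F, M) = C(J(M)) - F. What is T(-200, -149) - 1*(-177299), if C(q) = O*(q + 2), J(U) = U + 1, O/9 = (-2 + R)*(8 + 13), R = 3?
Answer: 149905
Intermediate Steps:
O = 189 (O = 9*((-2 + 3)*(8 + 13)) = 9*(1*21) = 9*21 = 189)
J(U) = 1 + U
C(q) = 378 + 189*q (C(q) = 189*(q + 2) = 189*(2 + q) = 378 + 189*q)
T(F, M) = 567 - F + 189*M (T(F, M) = (378 + 189*(1 + M)) - F = (378 + (189 + 189*M)) - F = (567 + 189*M) - F = 567 - F + 189*M)
T(-200, -149) - 1*(-177299) = (567 - 1*(-200) + 189*(-149)) - 1*(-177299) = (567 + 200 - 28161) + 177299 = -27394 + 177299 = 149905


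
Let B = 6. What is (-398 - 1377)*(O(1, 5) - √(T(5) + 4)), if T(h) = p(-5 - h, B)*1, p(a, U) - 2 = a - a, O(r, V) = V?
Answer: -8875 + 1775*√6 ≈ -4527.2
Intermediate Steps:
p(a, U) = 2 (p(a, U) = 2 + (a - a) = 2 + 0 = 2)
T(h) = 2 (T(h) = 2*1 = 2)
(-398 - 1377)*(O(1, 5) - √(T(5) + 4)) = (-398 - 1377)*(5 - √(2 + 4)) = -1775*(5 - √6) = -8875 + 1775*√6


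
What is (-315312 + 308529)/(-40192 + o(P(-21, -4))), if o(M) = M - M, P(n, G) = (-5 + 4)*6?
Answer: 6783/40192 ≈ 0.16876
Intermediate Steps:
P(n, G) = -6 (P(n, G) = -1*6 = -6)
o(M) = 0
(-315312 + 308529)/(-40192 + o(P(-21, -4))) = (-315312 + 308529)/(-40192 + 0) = -6783/(-40192) = -6783*(-1/40192) = 6783/40192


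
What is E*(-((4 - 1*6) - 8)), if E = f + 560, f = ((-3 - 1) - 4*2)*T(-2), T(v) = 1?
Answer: 5480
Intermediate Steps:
f = -12 (f = ((-3 - 1) - 4*2)*1 = (-4 - 8)*1 = -12*1 = -12)
E = 548 (E = -12 + 560 = 548)
E*(-((4 - 1*6) - 8)) = 548*(-((4 - 1*6) - 8)) = 548*(-((4 - 6) - 8)) = 548*(-(-2 - 8)) = 548*(-1*(-10)) = 548*10 = 5480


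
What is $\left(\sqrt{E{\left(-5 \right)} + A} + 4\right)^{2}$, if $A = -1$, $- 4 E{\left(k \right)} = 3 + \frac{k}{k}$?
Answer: $\left(4 + i \sqrt{2}\right)^{2} \approx 14.0 + 11.314 i$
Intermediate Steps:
$E{\left(k \right)} = -1$ ($E{\left(k \right)} = - \frac{3 + \frac{k}{k}}{4} = - \frac{3 + 1}{4} = \left(- \frac{1}{4}\right) 4 = -1$)
$\left(\sqrt{E{\left(-5 \right)} + A} + 4\right)^{2} = \left(\sqrt{-1 - 1} + 4\right)^{2} = \left(\sqrt{-2} + 4\right)^{2} = \left(i \sqrt{2} + 4\right)^{2} = \left(4 + i \sqrt{2}\right)^{2}$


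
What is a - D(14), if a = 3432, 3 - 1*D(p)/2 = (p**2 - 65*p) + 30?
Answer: 2058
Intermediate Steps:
D(p) = -54 - 2*p**2 + 130*p (D(p) = 6 - 2*((p**2 - 65*p) + 30) = 6 - 2*(30 + p**2 - 65*p) = 6 + (-60 - 2*p**2 + 130*p) = -54 - 2*p**2 + 130*p)
a - D(14) = 3432 - (-54 - 2*14**2 + 130*14) = 3432 - (-54 - 2*196 + 1820) = 3432 - (-54 - 392 + 1820) = 3432 - 1*1374 = 3432 - 1374 = 2058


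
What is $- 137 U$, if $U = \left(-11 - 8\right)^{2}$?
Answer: $-49457$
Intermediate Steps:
$U = 361$ ($U = \left(-19\right)^{2} = 361$)
$- 137 U = \left(-137\right) 361 = -49457$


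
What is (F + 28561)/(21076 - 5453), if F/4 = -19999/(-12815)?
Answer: 366089211/200208745 ≈ 1.8285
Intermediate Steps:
F = 79996/12815 (F = 4*(-19999/(-12815)) = 4*(-19999*(-1/12815)) = 4*(19999/12815) = 79996/12815 ≈ 6.2424)
(F + 28561)/(21076 - 5453) = (79996/12815 + 28561)/(21076 - 5453) = (366089211/12815)/15623 = (366089211/12815)*(1/15623) = 366089211/200208745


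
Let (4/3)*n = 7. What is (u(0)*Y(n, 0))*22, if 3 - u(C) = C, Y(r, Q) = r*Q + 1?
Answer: 66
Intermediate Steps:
n = 21/4 (n = (¾)*7 = 21/4 ≈ 5.2500)
Y(r, Q) = 1 + Q*r (Y(r, Q) = Q*r + 1 = 1 + Q*r)
u(C) = 3 - C
(u(0)*Y(n, 0))*22 = ((3 - 1*0)*(1 + 0*(21/4)))*22 = ((3 + 0)*(1 + 0))*22 = (3*1)*22 = 3*22 = 66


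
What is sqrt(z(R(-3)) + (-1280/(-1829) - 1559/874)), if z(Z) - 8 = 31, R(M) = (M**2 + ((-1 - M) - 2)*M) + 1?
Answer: sqrt(96888836983238)/1598546 ≈ 6.1576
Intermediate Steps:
R(M) = 1 + M**2 + M*(-3 - M) (R(M) = (M**2 + (-3 - M)*M) + 1 = (M**2 + M*(-3 - M)) + 1 = 1 + M**2 + M*(-3 - M))
z(Z) = 39 (z(Z) = 8 + 31 = 39)
sqrt(z(R(-3)) + (-1280/(-1829) - 1559/874)) = sqrt(39 + (-1280/(-1829) - 1559/874)) = sqrt(39 + (-1280*(-1/1829) - 1559*1/874)) = sqrt(39 + (1280/1829 - 1559/874)) = sqrt(39 - 1732691/1598546) = sqrt(60610603/1598546) = sqrt(96888836983238)/1598546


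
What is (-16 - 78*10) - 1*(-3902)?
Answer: 3106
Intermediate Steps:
(-16 - 78*10) - 1*(-3902) = (-16 - 13*60) + 3902 = (-16 - 780) + 3902 = -796 + 3902 = 3106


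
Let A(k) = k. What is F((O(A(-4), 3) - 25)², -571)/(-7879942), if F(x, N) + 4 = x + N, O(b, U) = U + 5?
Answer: 143/3939971 ≈ 3.6295e-5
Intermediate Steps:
O(b, U) = 5 + U
F(x, N) = -4 + N + x (F(x, N) = -4 + (x + N) = -4 + (N + x) = -4 + N + x)
F((O(A(-4), 3) - 25)², -571)/(-7879942) = (-4 - 571 + ((5 + 3) - 25)²)/(-7879942) = (-4 - 571 + (8 - 25)²)*(-1/7879942) = (-4 - 571 + (-17)²)*(-1/7879942) = (-4 - 571 + 289)*(-1/7879942) = -286*(-1/7879942) = 143/3939971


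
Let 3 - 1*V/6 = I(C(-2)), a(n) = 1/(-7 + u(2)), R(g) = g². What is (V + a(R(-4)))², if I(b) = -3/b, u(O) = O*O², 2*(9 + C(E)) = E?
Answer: 7396/25 ≈ 295.84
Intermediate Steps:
C(E) = -9 + E/2
u(O) = O³
a(n) = 1 (a(n) = 1/(-7 + 2³) = 1/(-7 + 8) = 1/1 = 1)
V = 81/5 (V = 18 - (-18)/(-9 + (½)*(-2)) = 18 - (-18)/(-9 - 1) = 18 - (-18)/(-10) = 18 - (-18)*(-1)/10 = 18 - 6*3/10 = 18 - 9/5 = 81/5 ≈ 16.200)
(V + a(R(-4)))² = (81/5 + 1)² = (86/5)² = 7396/25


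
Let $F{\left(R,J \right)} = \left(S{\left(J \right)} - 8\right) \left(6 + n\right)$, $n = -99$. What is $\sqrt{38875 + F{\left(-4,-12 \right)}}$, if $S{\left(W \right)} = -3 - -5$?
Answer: $\sqrt{39433} \approx 198.58$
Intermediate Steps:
$S{\left(W \right)} = 2$ ($S{\left(W \right)} = -3 + 5 = 2$)
$F{\left(R,J \right)} = 558$ ($F{\left(R,J \right)} = \left(2 - 8\right) \left(6 - 99\right) = \left(-6\right) \left(-93\right) = 558$)
$\sqrt{38875 + F{\left(-4,-12 \right)}} = \sqrt{38875 + 558} = \sqrt{39433}$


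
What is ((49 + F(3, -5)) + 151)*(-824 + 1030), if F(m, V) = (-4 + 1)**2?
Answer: 43054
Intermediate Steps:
F(m, V) = 9 (F(m, V) = (-3)**2 = 9)
((49 + F(3, -5)) + 151)*(-824 + 1030) = ((49 + 9) + 151)*(-824 + 1030) = (58 + 151)*206 = 209*206 = 43054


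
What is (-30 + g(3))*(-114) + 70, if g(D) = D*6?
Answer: 1438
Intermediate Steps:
g(D) = 6*D
(-30 + g(3))*(-114) + 70 = (-30 + 6*3)*(-114) + 70 = (-30 + 18)*(-114) + 70 = -12*(-114) + 70 = 1368 + 70 = 1438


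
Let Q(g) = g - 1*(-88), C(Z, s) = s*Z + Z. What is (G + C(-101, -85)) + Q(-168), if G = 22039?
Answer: 30443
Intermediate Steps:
C(Z, s) = Z + Z*s (C(Z, s) = Z*s + Z = Z + Z*s)
Q(g) = 88 + g (Q(g) = g + 88 = 88 + g)
(G + C(-101, -85)) + Q(-168) = (22039 - 101*(1 - 85)) + (88 - 168) = (22039 - 101*(-84)) - 80 = (22039 + 8484) - 80 = 30523 - 80 = 30443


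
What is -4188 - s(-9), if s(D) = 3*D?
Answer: -4161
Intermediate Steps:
-4188 - s(-9) = -4188 - 3*(-9) = -4188 - 1*(-27) = -4188 + 27 = -4161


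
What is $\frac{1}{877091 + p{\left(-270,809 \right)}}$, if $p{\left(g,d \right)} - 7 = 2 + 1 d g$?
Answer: $\frac{1}{658670} \approx 1.5182 \cdot 10^{-6}$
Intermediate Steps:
$p{\left(g,d \right)} = 9 + d g$ ($p{\left(g,d \right)} = 7 + \left(2 + 1 d g\right) = 7 + \left(2 + d g\right) = 9 + d g$)
$\frac{1}{877091 + p{\left(-270,809 \right)}} = \frac{1}{877091 + \left(9 + 809 \left(-270\right)\right)} = \frac{1}{877091 + \left(9 - 218430\right)} = \frac{1}{877091 - 218421} = \frac{1}{658670}$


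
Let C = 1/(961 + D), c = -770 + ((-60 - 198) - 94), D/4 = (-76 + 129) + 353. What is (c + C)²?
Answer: 8412140336161/6682225 ≈ 1.2589e+6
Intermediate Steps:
D = 1624 (D = 4*((-76 + 129) + 353) = 4*(53 + 353) = 4*406 = 1624)
c = -1122 (c = -770 + (-258 - 94) = -770 - 352 = -1122)
C = 1/2585 (C = 1/(961 + 1624) = 1/2585 ≈ 0.00038685)
(c + C)² = (-1122 + 1/2585)² = (-2900369/2585)² = 8412140336161/6682225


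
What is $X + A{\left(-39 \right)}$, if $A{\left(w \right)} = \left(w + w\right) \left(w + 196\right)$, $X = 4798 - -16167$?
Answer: $8719$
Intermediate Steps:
$X = 20965$ ($X = 4798 + 16167 = 20965$)
$A{\left(w \right)} = 2 w \left(196 + w\right)$
$X + A{\left(-39 \right)} = 20965 + 2 \left(-39\right) \left(196 - 39\right) = 20965 + 2 \left(-39\right) 157 = 20965 - 12246 = 8719$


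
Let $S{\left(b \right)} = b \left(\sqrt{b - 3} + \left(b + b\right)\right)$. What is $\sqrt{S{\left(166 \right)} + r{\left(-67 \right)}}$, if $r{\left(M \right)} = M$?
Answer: $\sqrt{55045 + 166 \sqrt{163}} \approx 239.09$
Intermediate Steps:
$S{\left(b \right)} = b \left(\sqrt{-3 + b} + 2 b\right)$
$\sqrt{S{\left(166 \right)} + r{\left(-67 \right)}} = \sqrt{166 \left(\sqrt{-3 + 166} + 2 \cdot 166\right) - 67} = \sqrt{166 \left(\sqrt{163} + 332\right) - 67} = \sqrt{166 \left(332 + \sqrt{163}\right) - 67} = \sqrt{\left(55112 + 166 \sqrt{163}\right) - 67} = \sqrt{55045 + 166 \sqrt{163}}$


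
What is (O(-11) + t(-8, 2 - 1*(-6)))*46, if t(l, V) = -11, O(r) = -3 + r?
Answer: -1150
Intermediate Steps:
(O(-11) + t(-8, 2 - 1*(-6)))*46 = ((-3 - 11) - 11)*46 = (-14 - 11)*46 = -25*46 = -1150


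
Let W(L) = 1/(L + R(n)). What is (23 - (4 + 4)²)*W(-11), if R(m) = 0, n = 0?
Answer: 41/11 ≈ 3.7273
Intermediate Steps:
W(L) = 1/L (W(L) = 1/(L + 0) = 1/L)
(23 - (4 + 4)²)*W(-11) = (23 - (4 + 4)²)/(-11) = (23 - 1*8²)*(-1/11) = (23 - 1*64)*(-1/11) = (23 - 64)*(-1/11) = -41*(-1/11) = 41/11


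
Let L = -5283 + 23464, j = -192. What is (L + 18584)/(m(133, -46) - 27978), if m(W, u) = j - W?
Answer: -36765/28303 ≈ -1.2990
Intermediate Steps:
m(W, u) = -192 - W
L = 18181
(L + 18584)/(m(133, -46) - 27978) = (18181 + 18584)/((-192 - 1*133) - 27978) = 36765/((-192 - 133) - 27978) = 36765/(-325 - 27978) = 36765/(-28303) = 36765*(-1/28303) = -36765/28303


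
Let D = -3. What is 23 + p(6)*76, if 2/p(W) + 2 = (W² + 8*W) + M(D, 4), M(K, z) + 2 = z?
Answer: 521/21 ≈ 24.810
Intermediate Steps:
M(K, z) = -2 + z
p(W) = 2/(W² + 8*W) (p(W) = 2/(-2 + ((W² + 8*W) + (-2 + 4))) = 2/(-2 + ((W² + 8*W) + 2)) = 2/(-2 + (2 + W² + 8*W)) = 2/(W² + 8*W))
23 + p(6)*76 = 23 + (2/(6*(8 + 6)))*76 = 23 + (2*(⅙)/14)*76 = 23 + (2*(⅙)*(1/14))*76 = 23 + (1/42)*76 = 23 + 38/21 = 521/21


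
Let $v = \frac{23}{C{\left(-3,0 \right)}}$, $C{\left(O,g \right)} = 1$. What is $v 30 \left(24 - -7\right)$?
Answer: $21390$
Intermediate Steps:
$v = 23$ ($v = \frac{23}{1} = 23 \cdot 1 = 23$)
$v 30 \left(24 - -7\right) = 23 \cdot 30 \left(24 - -7\right) = 690 \left(24 + 7\right) = 690 \cdot 31 = 21390$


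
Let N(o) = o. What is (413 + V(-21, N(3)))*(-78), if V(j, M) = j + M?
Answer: -30810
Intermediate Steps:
V(j, M) = M + j
(413 + V(-21, N(3)))*(-78) = (413 + (3 - 21))*(-78) = (413 - 18)*(-78) = 395*(-78) = -30810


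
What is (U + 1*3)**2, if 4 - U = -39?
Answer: 2116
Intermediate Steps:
U = 43 (U = 4 - 1*(-39) = 4 + 39 = 43)
(U + 1*3)**2 = (43 + 1*3)**2 = (43 + 3)**2 = 46**2 = 2116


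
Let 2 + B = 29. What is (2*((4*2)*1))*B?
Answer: 432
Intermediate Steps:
B = 27 (B = -2 + 29 = 27)
(2*((4*2)*1))*B = (2*((4*2)*1))*27 = (2*(8*1))*27 = (2*8)*27 = 16*27 = 432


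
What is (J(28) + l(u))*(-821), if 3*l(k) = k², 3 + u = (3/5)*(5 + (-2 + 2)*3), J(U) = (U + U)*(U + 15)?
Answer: -1976968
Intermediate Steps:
J(U) = 2*U*(15 + U) (J(U) = (2*U)*(15 + U) = 2*U*(15 + U))
u = 0 (u = -3 + (3/5)*(5 + (-2 + 2)*3) = -3 + (3*(⅕))*(5 + 0*3) = -3 + 3*(5 + 0)/5 = -3 + (⅗)*5 = -3 + 3 = 0)
l(k) = k²/3
(J(28) + l(u))*(-821) = (2*28*(15 + 28) + (⅓)*0²)*(-821) = (2*28*43 + (⅓)*0)*(-821) = (2408 + 0)*(-821) = 2408*(-821) = -1976968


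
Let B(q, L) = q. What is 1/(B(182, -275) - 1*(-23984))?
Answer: 1/24166 ≈ 4.1380e-5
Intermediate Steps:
1/(B(182, -275) - 1*(-23984)) = 1/(182 - 1*(-23984)) = 1/(182 + 23984) = 1/24166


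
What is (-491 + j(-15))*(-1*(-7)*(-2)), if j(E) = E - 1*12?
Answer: 7252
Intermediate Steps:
j(E) = -12 + E (j(E) = E - 12 = -12 + E)
(-491 + j(-15))*(-1*(-7)*(-2)) = (-491 + (-12 - 15))*(-1*(-7)*(-2)) = (-491 - 27)*(7*(-2)) = -518*(-14) = 7252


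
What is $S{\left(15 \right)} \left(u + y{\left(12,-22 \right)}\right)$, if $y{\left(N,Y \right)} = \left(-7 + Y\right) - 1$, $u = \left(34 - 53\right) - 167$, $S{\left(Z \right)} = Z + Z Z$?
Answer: $-51840$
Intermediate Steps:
$S{\left(Z \right)} = Z + Z^{2}$
$u = -186$ ($u = -19 - 167 = -186$)
$y{\left(N,Y \right)} = -8 + Y$
$S{\left(15 \right)} \left(u + y{\left(12,-22 \right)}\right) = 15 \left(1 + 15\right) \left(-186 - 30\right) = 15 \cdot 16 \left(-186 - 30\right) = 240 \left(-216\right) = -51840$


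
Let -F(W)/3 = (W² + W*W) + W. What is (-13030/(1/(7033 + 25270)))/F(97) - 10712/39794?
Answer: 1674900868102/225811053 ≈ 7417.3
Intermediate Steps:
F(W) = -6*W² - 3*W (F(W) = -3*((W² + W*W) + W) = -3*((W² + W²) + W) = -3*(2*W² + W) = -3*(W + 2*W²) = -6*W² - 3*W)
(-13030/(1/(7033 + 25270)))/F(97) - 10712/39794 = (-13030/(1/(7033 + 25270)))/((-3*97*(1 + 2*97))) - 10712/39794 = (-13030/(1/32303))/((-3*97*(1 + 194))) - 10712*1/39794 = (-13030/1/32303)/((-3*97*195)) - 5356/19897 = -13030*32303/(-56745) - 5356/19897 = -420908090*(-1/56745) - 5356/19897 = 84181618/11349 - 5356/19897 = 1674900868102/225811053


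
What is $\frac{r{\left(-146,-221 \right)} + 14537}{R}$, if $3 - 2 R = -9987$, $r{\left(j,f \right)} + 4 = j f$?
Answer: $\frac{46799}{4995} \approx 9.3692$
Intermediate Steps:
$r{\left(j,f \right)} = -4 + f j$ ($r{\left(j,f \right)} = -4 + j f = -4 + f j$)
$R = 4995$ ($R = \frac{3}{2} - - \frac{9987}{2} = \frac{3}{2} + \frac{9987}{2} = 4995$)
$\frac{r{\left(-146,-221 \right)} + 14537}{R} = \frac{\left(-4 - -32266\right) + 14537}{4995} = \left(\left(-4 + 32266\right) + 14537\right) \frac{1}{4995} = \left(32262 + 14537\right) \frac{1}{4995} = 46799 \cdot \frac{1}{4995} = \frac{46799}{4995}$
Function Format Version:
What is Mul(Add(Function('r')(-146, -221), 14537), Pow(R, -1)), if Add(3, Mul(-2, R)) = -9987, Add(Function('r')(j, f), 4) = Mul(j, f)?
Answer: Rational(46799, 4995) ≈ 9.3692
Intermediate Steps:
Function('r')(j, f) = Add(-4, Mul(f, j)) (Function('r')(j, f) = Add(-4, Mul(j, f)) = Add(-4, Mul(f, j)))
R = 4995 (R = Add(Rational(3, 2), Mul(Rational(-1, 2), -9987)) = Add(Rational(3, 2), Rational(9987, 2)) = 4995)
Mul(Add(Function('r')(-146, -221), 14537), Pow(R, -1)) = Mul(Add(Add(-4, Mul(-221, -146)), 14537), Pow(4995, -1)) = Mul(Add(Add(-4, 32266), 14537), Rational(1, 4995)) = Mul(Add(32262, 14537), Rational(1, 4995)) = Mul(46799, Rational(1, 4995)) = Rational(46799, 4995)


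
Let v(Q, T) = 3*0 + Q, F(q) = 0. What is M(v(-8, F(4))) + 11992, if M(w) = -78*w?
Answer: 12616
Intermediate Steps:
v(Q, T) = Q (v(Q, T) = 0 + Q = Q)
M(v(-8, F(4))) + 11992 = -78*(-8) + 11992 = 624 + 11992 = 12616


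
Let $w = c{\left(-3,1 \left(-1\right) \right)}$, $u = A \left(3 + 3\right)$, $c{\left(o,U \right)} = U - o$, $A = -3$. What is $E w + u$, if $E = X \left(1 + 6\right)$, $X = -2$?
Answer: $-46$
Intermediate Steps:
$E = -14$ ($E = - 2 \left(1 + 6\right) = \left(-2\right) 7 = -14$)
$u = -18$ ($u = - 3 \left(3 + 3\right) = \left(-3\right) 6 = -18$)
$w = 2$ ($w = 1 \left(-1\right) - -3 = -1 + 3 = 2$)
$E w + u = \left(-14\right) 2 - 18 = -28 - 18 = -46$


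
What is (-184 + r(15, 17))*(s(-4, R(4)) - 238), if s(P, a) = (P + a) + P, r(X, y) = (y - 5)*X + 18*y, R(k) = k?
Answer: -73084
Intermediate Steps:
r(X, y) = 18*y + X*(-5 + y) (r(X, y) = (-5 + y)*X + 18*y = X*(-5 + y) + 18*y = 18*y + X*(-5 + y))
s(P, a) = a + 2*P
(-184 + r(15, 17))*(s(-4, R(4)) - 238) = (-184 + (-5*15 + 18*17 + 15*17))*((4 + 2*(-4)) - 238) = (-184 + (-75 + 306 + 255))*((4 - 8) - 238) = (-184 + 486)*(-4 - 238) = 302*(-242) = -73084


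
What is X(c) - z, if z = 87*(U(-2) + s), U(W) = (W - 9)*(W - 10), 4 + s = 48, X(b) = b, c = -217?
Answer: -15529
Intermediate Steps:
s = 44 (s = -4 + 48 = 44)
U(W) = (-10 + W)*(-9 + W) (U(W) = (-9 + W)*(-10 + W) = (-10 + W)*(-9 + W))
z = 15312 (z = 87*((90 + (-2)² - 19*(-2)) + 44) = 87*((90 + 4 + 38) + 44) = 87*(132 + 44) = 87*176 = 15312)
X(c) - z = -217 - 1*15312 = -217 - 15312 = -15529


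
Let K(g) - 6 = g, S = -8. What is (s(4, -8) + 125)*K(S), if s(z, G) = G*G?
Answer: -378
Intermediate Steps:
s(z, G) = G²
K(g) = 6 + g
(s(4, -8) + 125)*K(S) = ((-8)² + 125)*(6 - 8) = (64 + 125)*(-2) = 189*(-2) = -378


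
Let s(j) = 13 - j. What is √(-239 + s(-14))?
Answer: 2*I*√53 ≈ 14.56*I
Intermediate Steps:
√(-239 + s(-14)) = √(-239 + (13 - 1*(-14))) = √(-239 + (13 + 14)) = √(-239 + 27) = √(-212) = 2*I*√53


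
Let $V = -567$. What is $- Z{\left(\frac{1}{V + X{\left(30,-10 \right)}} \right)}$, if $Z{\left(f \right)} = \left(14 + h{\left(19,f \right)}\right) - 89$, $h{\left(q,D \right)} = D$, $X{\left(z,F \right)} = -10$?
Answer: $\frac{43276}{577} \approx 75.002$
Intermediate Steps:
$Z{\left(f \right)} = -75 + f$ ($Z{\left(f \right)} = \left(14 + f\right) - 89 = -75 + f$)
$- Z{\left(\frac{1}{V + X{\left(30,-10 \right)}} \right)} = - (-75 + \frac{1}{-567 - 10}) = - (-75 + \frac{1}{-577}) = - (-75 - \frac{1}{577}) = \left(-1\right) \left(- \frac{43276}{577}\right) = \frac{43276}{577}$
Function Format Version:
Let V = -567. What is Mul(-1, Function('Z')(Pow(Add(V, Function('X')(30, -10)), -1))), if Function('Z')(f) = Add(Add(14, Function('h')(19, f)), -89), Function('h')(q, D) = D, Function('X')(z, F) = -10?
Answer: Rational(43276, 577) ≈ 75.002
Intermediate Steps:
Function('Z')(f) = Add(-75, f) (Function('Z')(f) = Add(Add(14, f), -89) = Add(-75, f))
Mul(-1, Function('Z')(Pow(Add(V, Function('X')(30, -10)), -1))) = Mul(-1, Add(-75, Pow(Add(-567, -10), -1))) = Mul(-1, Add(-75, Pow(-577, -1))) = Mul(-1, Add(-75, Rational(-1, 577))) = Mul(-1, Rational(-43276, 577)) = Rational(43276, 577)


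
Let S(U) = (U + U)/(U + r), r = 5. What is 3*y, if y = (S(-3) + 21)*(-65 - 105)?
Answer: -9180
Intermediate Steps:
S(U) = 2*U/(5 + U) (S(U) = (U + U)/(U + 5) = (2*U)/(5 + U) = 2*U/(5 + U))
y = -3060 (y = (2*(-3)/(5 - 3) + 21)*(-65 - 105) = (2*(-3)/2 + 21)*(-170) = (2*(-3)*(½) + 21)*(-170) = (-3 + 21)*(-170) = 18*(-170) = -3060)
3*y = 3*(-3060) = -9180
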